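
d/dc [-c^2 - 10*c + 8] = -2*c - 10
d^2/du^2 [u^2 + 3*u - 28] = 2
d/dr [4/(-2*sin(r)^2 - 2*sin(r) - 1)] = 8*(sin(2*r) + cos(r))/(2*sin(r) - cos(2*r) + 2)^2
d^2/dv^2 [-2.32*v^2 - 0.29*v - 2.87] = -4.64000000000000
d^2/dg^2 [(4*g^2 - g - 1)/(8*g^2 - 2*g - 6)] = 2*(48*g^2 - 12*g + 13)/(64*g^6 - 48*g^5 - 132*g^4 + 71*g^3 + 99*g^2 - 27*g - 27)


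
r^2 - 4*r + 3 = (r - 3)*(r - 1)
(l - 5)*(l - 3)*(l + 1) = l^3 - 7*l^2 + 7*l + 15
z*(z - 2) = z^2 - 2*z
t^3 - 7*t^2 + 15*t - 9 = (t - 3)^2*(t - 1)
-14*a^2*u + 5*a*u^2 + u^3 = u*(-2*a + u)*(7*a + u)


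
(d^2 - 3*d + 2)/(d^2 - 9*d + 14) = (d - 1)/(d - 7)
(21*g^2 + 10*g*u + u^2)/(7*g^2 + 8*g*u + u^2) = (3*g + u)/(g + u)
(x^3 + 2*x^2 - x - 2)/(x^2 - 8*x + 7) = (x^2 + 3*x + 2)/(x - 7)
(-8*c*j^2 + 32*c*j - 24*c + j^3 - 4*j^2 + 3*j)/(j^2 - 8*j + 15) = (-8*c*j + 8*c + j^2 - j)/(j - 5)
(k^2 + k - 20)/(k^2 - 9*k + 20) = (k + 5)/(k - 5)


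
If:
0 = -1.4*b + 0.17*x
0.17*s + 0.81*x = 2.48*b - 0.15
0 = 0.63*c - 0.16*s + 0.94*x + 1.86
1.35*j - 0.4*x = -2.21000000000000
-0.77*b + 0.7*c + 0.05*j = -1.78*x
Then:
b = 2.24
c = -44.80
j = 3.84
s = -56.21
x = 18.48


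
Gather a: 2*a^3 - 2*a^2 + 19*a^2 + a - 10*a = 2*a^3 + 17*a^2 - 9*a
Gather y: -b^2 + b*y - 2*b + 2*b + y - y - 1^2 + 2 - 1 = -b^2 + b*y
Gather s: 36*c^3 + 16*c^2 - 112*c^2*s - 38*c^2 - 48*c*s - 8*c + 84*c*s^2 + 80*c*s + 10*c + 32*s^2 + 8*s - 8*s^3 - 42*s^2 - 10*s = 36*c^3 - 22*c^2 + 2*c - 8*s^3 + s^2*(84*c - 10) + s*(-112*c^2 + 32*c - 2)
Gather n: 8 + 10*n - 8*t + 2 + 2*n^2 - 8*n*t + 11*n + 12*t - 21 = 2*n^2 + n*(21 - 8*t) + 4*t - 11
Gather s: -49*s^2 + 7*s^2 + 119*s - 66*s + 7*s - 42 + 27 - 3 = -42*s^2 + 60*s - 18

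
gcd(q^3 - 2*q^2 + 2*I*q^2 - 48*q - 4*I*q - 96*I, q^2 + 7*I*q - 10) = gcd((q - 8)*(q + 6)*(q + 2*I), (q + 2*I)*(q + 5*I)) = q + 2*I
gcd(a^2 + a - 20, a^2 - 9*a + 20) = a - 4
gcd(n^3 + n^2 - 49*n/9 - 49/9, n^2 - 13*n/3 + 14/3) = n - 7/3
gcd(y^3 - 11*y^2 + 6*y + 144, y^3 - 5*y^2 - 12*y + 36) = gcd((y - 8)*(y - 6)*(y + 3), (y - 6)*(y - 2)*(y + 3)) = y^2 - 3*y - 18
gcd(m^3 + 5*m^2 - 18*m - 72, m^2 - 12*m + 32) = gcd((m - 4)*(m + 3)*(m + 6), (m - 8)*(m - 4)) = m - 4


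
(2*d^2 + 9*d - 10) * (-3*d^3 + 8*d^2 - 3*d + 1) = -6*d^5 - 11*d^4 + 96*d^3 - 105*d^2 + 39*d - 10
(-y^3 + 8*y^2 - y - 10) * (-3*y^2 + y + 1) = 3*y^5 - 25*y^4 + 10*y^3 + 37*y^2 - 11*y - 10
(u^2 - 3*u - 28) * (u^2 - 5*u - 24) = u^4 - 8*u^3 - 37*u^2 + 212*u + 672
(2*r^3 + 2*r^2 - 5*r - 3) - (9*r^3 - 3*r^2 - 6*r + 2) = -7*r^3 + 5*r^2 + r - 5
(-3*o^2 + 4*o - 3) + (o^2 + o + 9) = -2*o^2 + 5*o + 6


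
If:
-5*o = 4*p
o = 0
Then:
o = 0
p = 0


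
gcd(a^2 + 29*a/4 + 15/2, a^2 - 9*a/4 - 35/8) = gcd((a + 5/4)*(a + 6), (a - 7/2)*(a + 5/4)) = a + 5/4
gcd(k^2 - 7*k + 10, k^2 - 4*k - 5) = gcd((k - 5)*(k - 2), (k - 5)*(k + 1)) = k - 5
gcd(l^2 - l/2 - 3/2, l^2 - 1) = l + 1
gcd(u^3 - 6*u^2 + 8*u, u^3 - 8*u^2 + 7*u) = u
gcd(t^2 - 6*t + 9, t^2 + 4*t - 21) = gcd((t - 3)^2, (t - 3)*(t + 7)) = t - 3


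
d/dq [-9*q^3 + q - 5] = 1 - 27*q^2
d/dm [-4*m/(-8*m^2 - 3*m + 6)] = 8*(-4*m^2 - 3)/(64*m^4 + 48*m^3 - 87*m^2 - 36*m + 36)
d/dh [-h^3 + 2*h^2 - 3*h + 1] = -3*h^2 + 4*h - 3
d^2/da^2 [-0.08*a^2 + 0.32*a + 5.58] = -0.160000000000000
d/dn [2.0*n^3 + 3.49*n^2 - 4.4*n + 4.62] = 6.0*n^2 + 6.98*n - 4.4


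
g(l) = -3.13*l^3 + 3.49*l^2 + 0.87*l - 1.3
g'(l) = -9.39*l^2 + 6.98*l + 0.87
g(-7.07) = 1273.12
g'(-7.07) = -517.84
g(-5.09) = 497.45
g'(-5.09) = -277.94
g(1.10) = -0.29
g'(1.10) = -2.81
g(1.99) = -10.41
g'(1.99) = -22.43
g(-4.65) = 384.82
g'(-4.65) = -234.62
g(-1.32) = 10.83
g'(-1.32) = -24.70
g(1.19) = -0.60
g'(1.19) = -4.12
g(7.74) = -1236.82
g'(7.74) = -507.64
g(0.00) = -1.30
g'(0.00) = 0.87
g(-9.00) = 2555.33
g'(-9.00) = -822.54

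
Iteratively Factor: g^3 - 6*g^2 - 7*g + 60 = (g - 5)*(g^2 - g - 12) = (g - 5)*(g - 4)*(g + 3)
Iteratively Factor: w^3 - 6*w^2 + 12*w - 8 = (w - 2)*(w^2 - 4*w + 4) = (w - 2)^2*(w - 2)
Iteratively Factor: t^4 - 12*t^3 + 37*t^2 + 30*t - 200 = (t - 5)*(t^3 - 7*t^2 + 2*t + 40) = (t - 5)^2*(t^2 - 2*t - 8) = (t - 5)^2*(t - 4)*(t + 2)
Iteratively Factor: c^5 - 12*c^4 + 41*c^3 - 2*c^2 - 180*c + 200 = (c - 2)*(c^4 - 10*c^3 + 21*c^2 + 40*c - 100) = (c - 5)*(c - 2)*(c^3 - 5*c^2 - 4*c + 20) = (c - 5)^2*(c - 2)*(c^2 - 4) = (c - 5)^2*(c - 2)*(c + 2)*(c - 2)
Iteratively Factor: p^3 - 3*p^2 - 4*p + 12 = (p + 2)*(p^2 - 5*p + 6) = (p - 2)*(p + 2)*(p - 3)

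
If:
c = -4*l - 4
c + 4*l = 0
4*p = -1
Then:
No Solution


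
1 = 1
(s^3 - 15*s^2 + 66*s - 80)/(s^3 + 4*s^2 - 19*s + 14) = (s^2 - 13*s + 40)/(s^2 + 6*s - 7)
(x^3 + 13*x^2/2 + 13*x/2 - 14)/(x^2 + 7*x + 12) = (2*x^2 + 5*x - 7)/(2*(x + 3))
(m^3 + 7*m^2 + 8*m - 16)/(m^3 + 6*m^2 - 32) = (m - 1)/(m - 2)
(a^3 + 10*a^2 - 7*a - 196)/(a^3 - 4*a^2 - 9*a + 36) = (a^2 + 14*a + 49)/(a^2 - 9)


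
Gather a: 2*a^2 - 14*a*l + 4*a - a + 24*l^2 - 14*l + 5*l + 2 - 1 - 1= 2*a^2 + a*(3 - 14*l) + 24*l^2 - 9*l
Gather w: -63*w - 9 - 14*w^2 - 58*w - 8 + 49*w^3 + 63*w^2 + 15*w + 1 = 49*w^3 + 49*w^2 - 106*w - 16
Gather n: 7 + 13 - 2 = 18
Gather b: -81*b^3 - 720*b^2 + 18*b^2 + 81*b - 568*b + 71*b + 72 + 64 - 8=-81*b^3 - 702*b^2 - 416*b + 128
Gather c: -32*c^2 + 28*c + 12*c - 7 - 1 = -32*c^2 + 40*c - 8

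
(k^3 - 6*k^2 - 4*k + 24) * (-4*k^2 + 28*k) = -4*k^5 + 52*k^4 - 152*k^3 - 208*k^2 + 672*k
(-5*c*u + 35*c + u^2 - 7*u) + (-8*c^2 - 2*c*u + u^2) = -8*c^2 - 7*c*u + 35*c + 2*u^2 - 7*u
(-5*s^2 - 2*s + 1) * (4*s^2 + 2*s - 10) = -20*s^4 - 18*s^3 + 50*s^2 + 22*s - 10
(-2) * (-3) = 6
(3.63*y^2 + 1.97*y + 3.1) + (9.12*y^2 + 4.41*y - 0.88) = 12.75*y^2 + 6.38*y + 2.22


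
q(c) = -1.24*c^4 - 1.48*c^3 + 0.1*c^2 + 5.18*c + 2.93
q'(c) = -4.96*c^3 - 4.44*c^2 + 0.2*c + 5.18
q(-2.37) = -28.20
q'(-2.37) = 45.79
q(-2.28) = -24.33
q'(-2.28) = 40.43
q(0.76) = 5.86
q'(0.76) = 0.59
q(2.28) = -35.79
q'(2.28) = -76.23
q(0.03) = 3.09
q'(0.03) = 5.18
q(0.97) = 5.60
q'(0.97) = -3.33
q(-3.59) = -151.87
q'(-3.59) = 176.73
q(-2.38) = -28.67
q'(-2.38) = 46.42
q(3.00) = -121.03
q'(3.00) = -168.10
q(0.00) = 2.93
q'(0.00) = 5.18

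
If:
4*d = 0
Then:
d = 0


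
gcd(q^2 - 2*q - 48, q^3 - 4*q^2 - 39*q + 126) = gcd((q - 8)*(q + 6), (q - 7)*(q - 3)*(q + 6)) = q + 6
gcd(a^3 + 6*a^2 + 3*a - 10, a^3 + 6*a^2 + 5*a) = a + 5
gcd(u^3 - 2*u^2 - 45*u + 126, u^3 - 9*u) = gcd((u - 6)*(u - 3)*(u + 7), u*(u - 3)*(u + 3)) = u - 3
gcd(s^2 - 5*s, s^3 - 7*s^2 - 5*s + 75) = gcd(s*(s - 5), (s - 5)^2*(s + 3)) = s - 5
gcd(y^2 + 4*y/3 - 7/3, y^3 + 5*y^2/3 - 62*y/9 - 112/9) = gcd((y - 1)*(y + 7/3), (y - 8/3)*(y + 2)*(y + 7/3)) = y + 7/3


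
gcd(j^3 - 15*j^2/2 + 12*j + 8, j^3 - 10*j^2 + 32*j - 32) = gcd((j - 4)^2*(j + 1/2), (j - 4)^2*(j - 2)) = j^2 - 8*j + 16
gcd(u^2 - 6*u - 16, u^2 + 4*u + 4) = u + 2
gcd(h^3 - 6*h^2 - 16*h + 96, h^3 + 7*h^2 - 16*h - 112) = h^2 - 16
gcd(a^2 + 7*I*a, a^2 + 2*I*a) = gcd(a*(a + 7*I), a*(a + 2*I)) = a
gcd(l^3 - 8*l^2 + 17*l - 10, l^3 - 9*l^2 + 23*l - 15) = l^2 - 6*l + 5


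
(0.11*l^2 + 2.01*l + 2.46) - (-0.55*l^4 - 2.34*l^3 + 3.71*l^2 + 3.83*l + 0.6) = 0.55*l^4 + 2.34*l^3 - 3.6*l^2 - 1.82*l + 1.86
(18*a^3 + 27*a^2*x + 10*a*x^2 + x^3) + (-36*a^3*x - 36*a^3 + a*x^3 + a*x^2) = -36*a^3*x - 18*a^3 + 27*a^2*x + a*x^3 + 11*a*x^2 + x^3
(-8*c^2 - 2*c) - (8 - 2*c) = -8*c^2 - 8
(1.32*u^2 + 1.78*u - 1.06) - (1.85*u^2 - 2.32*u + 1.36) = -0.53*u^2 + 4.1*u - 2.42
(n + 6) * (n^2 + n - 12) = n^3 + 7*n^2 - 6*n - 72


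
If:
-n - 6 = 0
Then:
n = -6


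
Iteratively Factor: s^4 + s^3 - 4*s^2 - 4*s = (s + 1)*(s^3 - 4*s) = (s + 1)*(s + 2)*(s^2 - 2*s) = s*(s + 1)*(s + 2)*(s - 2)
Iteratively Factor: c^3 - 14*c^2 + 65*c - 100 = (c - 5)*(c^2 - 9*c + 20) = (c - 5)*(c - 4)*(c - 5)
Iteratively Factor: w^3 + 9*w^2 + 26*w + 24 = (w + 3)*(w^2 + 6*w + 8) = (w + 3)*(w + 4)*(w + 2)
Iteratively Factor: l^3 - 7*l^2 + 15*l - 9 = (l - 1)*(l^2 - 6*l + 9) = (l - 3)*(l - 1)*(l - 3)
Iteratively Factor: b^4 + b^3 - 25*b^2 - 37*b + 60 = (b + 4)*(b^3 - 3*b^2 - 13*b + 15) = (b - 5)*(b + 4)*(b^2 + 2*b - 3) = (b - 5)*(b - 1)*(b + 4)*(b + 3)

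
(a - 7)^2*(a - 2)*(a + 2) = a^4 - 14*a^3 + 45*a^2 + 56*a - 196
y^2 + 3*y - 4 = (y - 1)*(y + 4)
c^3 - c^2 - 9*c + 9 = (c - 3)*(c - 1)*(c + 3)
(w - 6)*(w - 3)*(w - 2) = w^3 - 11*w^2 + 36*w - 36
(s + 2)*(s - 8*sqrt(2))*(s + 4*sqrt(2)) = s^3 - 4*sqrt(2)*s^2 + 2*s^2 - 64*s - 8*sqrt(2)*s - 128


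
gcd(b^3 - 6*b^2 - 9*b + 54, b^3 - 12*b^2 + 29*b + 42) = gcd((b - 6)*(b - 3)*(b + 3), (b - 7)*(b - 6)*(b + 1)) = b - 6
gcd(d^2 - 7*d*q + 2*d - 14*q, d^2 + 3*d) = 1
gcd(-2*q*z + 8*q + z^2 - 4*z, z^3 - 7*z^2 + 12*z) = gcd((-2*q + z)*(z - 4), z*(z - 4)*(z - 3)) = z - 4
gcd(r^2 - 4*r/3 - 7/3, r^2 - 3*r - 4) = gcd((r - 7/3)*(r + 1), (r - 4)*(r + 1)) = r + 1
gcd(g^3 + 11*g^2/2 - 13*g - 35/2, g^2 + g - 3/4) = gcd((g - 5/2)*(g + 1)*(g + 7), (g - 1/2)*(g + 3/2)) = 1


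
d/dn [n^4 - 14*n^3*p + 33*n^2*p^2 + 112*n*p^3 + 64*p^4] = 4*n^3 - 42*n^2*p + 66*n*p^2 + 112*p^3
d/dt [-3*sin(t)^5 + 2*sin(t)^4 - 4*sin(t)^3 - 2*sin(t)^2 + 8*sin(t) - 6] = (-15*sin(t)^4 + 8*sin(t)^3 - 12*sin(t)^2 - 4*sin(t) + 8)*cos(t)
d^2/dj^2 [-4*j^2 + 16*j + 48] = -8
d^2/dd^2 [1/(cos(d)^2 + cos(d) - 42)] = (-4*sin(d)^4 + 171*sin(d)^2 - 153*cos(d)/4 - 3*cos(3*d)/4 - 81)/((cos(d) - 6)^3*(cos(d) + 7)^3)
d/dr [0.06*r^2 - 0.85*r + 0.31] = 0.12*r - 0.85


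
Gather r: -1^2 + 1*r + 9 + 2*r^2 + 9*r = 2*r^2 + 10*r + 8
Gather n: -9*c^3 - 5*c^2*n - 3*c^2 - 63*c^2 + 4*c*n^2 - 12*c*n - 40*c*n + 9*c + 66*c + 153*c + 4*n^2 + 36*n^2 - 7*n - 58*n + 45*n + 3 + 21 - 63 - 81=-9*c^3 - 66*c^2 + 228*c + n^2*(4*c + 40) + n*(-5*c^2 - 52*c - 20) - 120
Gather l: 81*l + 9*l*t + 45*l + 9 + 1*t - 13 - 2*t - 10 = l*(9*t + 126) - t - 14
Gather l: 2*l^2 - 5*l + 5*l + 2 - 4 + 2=2*l^2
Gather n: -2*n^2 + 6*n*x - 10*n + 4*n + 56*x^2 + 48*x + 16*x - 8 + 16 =-2*n^2 + n*(6*x - 6) + 56*x^2 + 64*x + 8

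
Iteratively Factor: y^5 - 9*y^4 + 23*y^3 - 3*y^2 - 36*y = (y)*(y^4 - 9*y^3 + 23*y^2 - 3*y - 36) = y*(y - 3)*(y^3 - 6*y^2 + 5*y + 12) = y*(y - 3)*(y + 1)*(y^2 - 7*y + 12) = y*(y - 4)*(y - 3)*(y + 1)*(y - 3)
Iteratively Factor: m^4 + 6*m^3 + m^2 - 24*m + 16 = (m - 1)*(m^3 + 7*m^2 + 8*m - 16) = (m - 1)*(m + 4)*(m^2 + 3*m - 4) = (m - 1)^2*(m + 4)*(m + 4)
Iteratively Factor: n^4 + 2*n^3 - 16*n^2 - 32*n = (n + 4)*(n^3 - 2*n^2 - 8*n) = n*(n + 4)*(n^2 - 2*n - 8) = n*(n + 2)*(n + 4)*(n - 4)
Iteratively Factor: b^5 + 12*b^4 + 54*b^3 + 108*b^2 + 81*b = (b + 3)*(b^4 + 9*b^3 + 27*b^2 + 27*b) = (b + 3)^2*(b^3 + 6*b^2 + 9*b) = (b + 3)^3*(b^2 + 3*b) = (b + 3)^4*(b)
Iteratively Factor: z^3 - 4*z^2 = (z)*(z^2 - 4*z) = z^2*(z - 4)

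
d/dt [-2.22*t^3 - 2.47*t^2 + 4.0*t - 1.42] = -6.66*t^2 - 4.94*t + 4.0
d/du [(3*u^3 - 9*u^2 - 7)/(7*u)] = 6*u/7 - 9/7 + u^(-2)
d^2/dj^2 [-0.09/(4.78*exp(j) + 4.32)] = (1.858464 - 2.056356*exp(j))*exp(j)/(4.78*exp(j) + 4.32)^3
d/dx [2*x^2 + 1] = 4*x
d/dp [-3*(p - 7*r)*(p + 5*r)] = -6*p + 6*r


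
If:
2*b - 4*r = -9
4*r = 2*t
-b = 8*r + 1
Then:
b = -19/5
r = 7/20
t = 7/10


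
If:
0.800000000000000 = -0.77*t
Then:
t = -1.04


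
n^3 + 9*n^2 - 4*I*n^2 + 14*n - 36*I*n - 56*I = (n + 2)*(n + 7)*(n - 4*I)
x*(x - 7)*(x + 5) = x^3 - 2*x^2 - 35*x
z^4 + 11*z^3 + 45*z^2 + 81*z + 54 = (z + 2)*(z + 3)^3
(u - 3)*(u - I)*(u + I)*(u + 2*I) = u^4 - 3*u^3 + 2*I*u^3 + u^2 - 6*I*u^2 - 3*u + 2*I*u - 6*I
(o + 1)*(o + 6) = o^2 + 7*o + 6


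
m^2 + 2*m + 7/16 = (m + 1/4)*(m + 7/4)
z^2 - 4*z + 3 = (z - 3)*(z - 1)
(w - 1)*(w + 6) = w^2 + 5*w - 6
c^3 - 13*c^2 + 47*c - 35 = (c - 7)*(c - 5)*(c - 1)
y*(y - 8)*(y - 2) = y^3 - 10*y^2 + 16*y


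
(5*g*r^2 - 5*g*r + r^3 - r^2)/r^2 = 5*g - 5*g/r + r - 1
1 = 1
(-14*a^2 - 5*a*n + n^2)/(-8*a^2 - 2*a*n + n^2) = (7*a - n)/(4*a - n)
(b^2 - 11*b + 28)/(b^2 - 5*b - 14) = (b - 4)/(b + 2)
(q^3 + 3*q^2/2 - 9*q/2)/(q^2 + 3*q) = q - 3/2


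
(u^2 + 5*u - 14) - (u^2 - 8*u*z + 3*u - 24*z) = 8*u*z + 2*u + 24*z - 14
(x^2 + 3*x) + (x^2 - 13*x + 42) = 2*x^2 - 10*x + 42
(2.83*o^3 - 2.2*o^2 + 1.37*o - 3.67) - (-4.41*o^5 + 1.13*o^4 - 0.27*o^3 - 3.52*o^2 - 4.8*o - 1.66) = 4.41*o^5 - 1.13*o^4 + 3.1*o^3 + 1.32*o^2 + 6.17*o - 2.01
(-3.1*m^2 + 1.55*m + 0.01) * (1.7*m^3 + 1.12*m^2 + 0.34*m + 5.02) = -5.27*m^5 - 0.837000000000001*m^4 + 0.699*m^3 - 15.0238*m^2 + 7.7844*m + 0.0502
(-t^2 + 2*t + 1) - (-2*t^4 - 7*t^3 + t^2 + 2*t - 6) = 2*t^4 + 7*t^3 - 2*t^2 + 7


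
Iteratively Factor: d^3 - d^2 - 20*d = (d + 4)*(d^2 - 5*d) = d*(d + 4)*(d - 5)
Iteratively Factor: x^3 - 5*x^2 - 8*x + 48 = (x + 3)*(x^2 - 8*x + 16) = (x - 4)*(x + 3)*(x - 4)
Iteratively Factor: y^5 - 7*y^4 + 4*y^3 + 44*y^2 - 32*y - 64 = (y + 1)*(y^4 - 8*y^3 + 12*y^2 + 32*y - 64) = (y - 4)*(y + 1)*(y^3 - 4*y^2 - 4*y + 16) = (y - 4)^2*(y + 1)*(y^2 - 4) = (y - 4)^2*(y - 2)*(y + 1)*(y + 2)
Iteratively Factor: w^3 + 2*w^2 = (w)*(w^2 + 2*w) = w^2*(w + 2)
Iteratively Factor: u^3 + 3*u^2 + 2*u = (u + 1)*(u^2 + 2*u) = u*(u + 1)*(u + 2)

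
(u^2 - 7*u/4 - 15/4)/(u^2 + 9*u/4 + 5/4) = (u - 3)/(u + 1)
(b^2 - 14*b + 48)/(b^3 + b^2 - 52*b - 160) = (b - 6)/(b^2 + 9*b + 20)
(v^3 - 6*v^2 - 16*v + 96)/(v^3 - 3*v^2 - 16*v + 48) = (v - 6)/(v - 3)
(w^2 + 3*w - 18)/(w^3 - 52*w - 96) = (w - 3)/(w^2 - 6*w - 16)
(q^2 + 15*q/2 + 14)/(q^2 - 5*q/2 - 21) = (q + 4)/(q - 6)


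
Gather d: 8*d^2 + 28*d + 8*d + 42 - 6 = 8*d^2 + 36*d + 36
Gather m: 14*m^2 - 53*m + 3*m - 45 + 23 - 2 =14*m^2 - 50*m - 24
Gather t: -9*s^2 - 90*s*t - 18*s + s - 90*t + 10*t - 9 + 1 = -9*s^2 - 17*s + t*(-90*s - 80) - 8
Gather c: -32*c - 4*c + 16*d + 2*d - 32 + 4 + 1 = -36*c + 18*d - 27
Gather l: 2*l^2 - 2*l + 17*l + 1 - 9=2*l^2 + 15*l - 8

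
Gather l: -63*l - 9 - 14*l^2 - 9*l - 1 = -14*l^2 - 72*l - 10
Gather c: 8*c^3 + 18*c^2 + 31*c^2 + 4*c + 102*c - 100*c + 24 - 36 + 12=8*c^3 + 49*c^2 + 6*c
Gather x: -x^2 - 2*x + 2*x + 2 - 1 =1 - x^2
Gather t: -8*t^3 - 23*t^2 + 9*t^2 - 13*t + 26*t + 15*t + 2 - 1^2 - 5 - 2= -8*t^3 - 14*t^2 + 28*t - 6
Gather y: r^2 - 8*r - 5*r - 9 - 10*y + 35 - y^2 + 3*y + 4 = r^2 - 13*r - y^2 - 7*y + 30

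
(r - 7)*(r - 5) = r^2 - 12*r + 35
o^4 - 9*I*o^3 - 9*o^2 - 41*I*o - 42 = (o - 7*I)*(o - 3*I)*(o - I)*(o + 2*I)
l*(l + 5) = l^2 + 5*l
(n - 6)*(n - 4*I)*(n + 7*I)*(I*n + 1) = I*n^4 - 2*n^3 - 6*I*n^3 + 12*n^2 + 31*I*n^2 + 28*n - 186*I*n - 168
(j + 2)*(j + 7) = j^2 + 9*j + 14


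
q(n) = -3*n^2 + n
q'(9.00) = -53.00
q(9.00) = -234.00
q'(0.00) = 1.00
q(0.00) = 0.00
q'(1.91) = -10.46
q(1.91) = -9.03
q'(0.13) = 0.22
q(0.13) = 0.08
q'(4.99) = -28.94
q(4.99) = -69.71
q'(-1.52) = 10.12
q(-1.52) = -8.45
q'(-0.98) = 6.88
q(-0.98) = -3.86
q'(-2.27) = 14.62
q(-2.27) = -17.73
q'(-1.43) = 9.58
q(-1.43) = -7.56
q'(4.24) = -24.44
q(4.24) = -49.69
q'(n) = 1 - 6*n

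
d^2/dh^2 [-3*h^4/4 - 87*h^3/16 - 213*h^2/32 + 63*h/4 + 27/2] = -9*h^2 - 261*h/8 - 213/16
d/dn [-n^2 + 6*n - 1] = 6 - 2*n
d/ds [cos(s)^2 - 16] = -sin(2*s)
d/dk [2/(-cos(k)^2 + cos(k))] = 2*(sin(k)/cos(k)^2 - 2*tan(k))/(cos(k) - 1)^2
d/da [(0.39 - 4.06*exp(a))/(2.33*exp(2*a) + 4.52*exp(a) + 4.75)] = (9.4598*exp(2*a) - 1.8174*exp(a) - 21.0478)*exp(a)/(5.4289*exp(4*a) + 21.0632*exp(3*a) + 42.5654*exp(2*a) + 42.94*exp(a) + 22.5625)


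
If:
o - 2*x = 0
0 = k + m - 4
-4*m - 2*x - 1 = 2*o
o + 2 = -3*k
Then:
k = 11/13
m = 41/13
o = -59/13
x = -59/26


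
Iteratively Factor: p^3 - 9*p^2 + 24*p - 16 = (p - 4)*(p^2 - 5*p + 4) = (p - 4)*(p - 1)*(p - 4)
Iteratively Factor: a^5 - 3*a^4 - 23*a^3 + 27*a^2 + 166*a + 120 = (a + 3)*(a^4 - 6*a^3 - 5*a^2 + 42*a + 40) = (a - 5)*(a + 3)*(a^3 - a^2 - 10*a - 8) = (a - 5)*(a - 4)*(a + 3)*(a^2 + 3*a + 2) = (a - 5)*(a - 4)*(a + 1)*(a + 3)*(a + 2)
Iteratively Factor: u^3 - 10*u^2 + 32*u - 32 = (u - 4)*(u^2 - 6*u + 8) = (u - 4)^2*(u - 2)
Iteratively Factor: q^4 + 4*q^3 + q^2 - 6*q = (q - 1)*(q^3 + 5*q^2 + 6*q) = (q - 1)*(q + 3)*(q^2 + 2*q) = (q - 1)*(q + 2)*(q + 3)*(q)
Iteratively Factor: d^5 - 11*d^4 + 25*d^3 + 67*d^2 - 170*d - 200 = (d - 5)*(d^4 - 6*d^3 - 5*d^2 + 42*d + 40) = (d - 5)*(d - 4)*(d^3 - 2*d^2 - 13*d - 10) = (d - 5)*(d - 4)*(d + 2)*(d^2 - 4*d - 5) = (d - 5)^2*(d - 4)*(d + 2)*(d + 1)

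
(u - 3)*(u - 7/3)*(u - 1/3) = u^3 - 17*u^2/3 + 79*u/9 - 7/3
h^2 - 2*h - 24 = (h - 6)*(h + 4)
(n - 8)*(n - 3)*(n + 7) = n^3 - 4*n^2 - 53*n + 168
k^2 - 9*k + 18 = (k - 6)*(k - 3)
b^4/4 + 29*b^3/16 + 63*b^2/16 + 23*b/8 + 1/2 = (b/4 + 1)*(b + 1/4)*(b + 1)*(b + 2)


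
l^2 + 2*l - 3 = (l - 1)*(l + 3)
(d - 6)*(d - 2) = d^2 - 8*d + 12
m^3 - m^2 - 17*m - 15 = (m - 5)*(m + 1)*(m + 3)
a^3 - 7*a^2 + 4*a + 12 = (a - 6)*(a - 2)*(a + 1)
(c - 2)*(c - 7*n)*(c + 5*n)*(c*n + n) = c^4*n - 2*c^3*n^2 - c^3*n - 35*c^2*n^3 + 2*c^2*n^2 - 2*c^2*n + 35*c*n^3 + 4*c*n^2 + 70*n^3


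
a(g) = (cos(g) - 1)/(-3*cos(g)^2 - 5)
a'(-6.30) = -0.00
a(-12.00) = 0.02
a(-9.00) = 0.26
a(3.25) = 0.25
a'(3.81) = 0.02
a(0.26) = 0.00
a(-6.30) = 0.00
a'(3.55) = 0.02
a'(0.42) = 0.06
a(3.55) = 0.25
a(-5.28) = 0.08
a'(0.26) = 0.03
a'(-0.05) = -0.01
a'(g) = -6*(cos(g) - 1)*sin(g)*cos(g)/(-3*cos(g)^2 - 5)^2 - sin(g)/(-3*cos(g)^2 - 5) = (3*sin(g)^2 + 6*cos(g) + 2)*sin(g)/(3*cos(g)^2 + 5)^2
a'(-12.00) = 0.08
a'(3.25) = 0.01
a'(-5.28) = 0.18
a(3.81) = 0.26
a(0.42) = 0.01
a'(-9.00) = 0.02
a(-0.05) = 0.00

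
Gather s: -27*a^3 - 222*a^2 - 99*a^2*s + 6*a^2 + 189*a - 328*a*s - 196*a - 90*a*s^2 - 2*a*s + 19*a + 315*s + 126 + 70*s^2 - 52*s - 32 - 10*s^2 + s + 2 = -27*a^3 - 216*a^2 + 12*a + s^2*(60 - 90*a) + s*(-99*a^2 - 330*a + 264) + 96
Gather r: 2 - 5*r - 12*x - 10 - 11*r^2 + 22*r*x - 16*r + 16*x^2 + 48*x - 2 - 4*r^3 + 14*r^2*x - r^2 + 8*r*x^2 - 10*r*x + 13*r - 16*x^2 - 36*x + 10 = -4*r^3 + r^2*(14*x - 12) + r*(8*x^2 + 12*x - 8)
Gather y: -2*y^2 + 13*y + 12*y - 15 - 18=-2*y^2 + 25*y - 33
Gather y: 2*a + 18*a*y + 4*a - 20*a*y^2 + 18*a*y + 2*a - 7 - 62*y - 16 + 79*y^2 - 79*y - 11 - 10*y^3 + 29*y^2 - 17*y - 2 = 8*a - 10*y^3 + y^2*(108 - 20*a) + y*(36*a - 158) - 36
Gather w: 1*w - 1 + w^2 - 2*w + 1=w^2 - w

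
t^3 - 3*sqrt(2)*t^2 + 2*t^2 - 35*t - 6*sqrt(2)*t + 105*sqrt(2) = (t - 5)*(t + 7)*(t - 3*sqrt(2))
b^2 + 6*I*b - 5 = (b + I)*(b + 5*I)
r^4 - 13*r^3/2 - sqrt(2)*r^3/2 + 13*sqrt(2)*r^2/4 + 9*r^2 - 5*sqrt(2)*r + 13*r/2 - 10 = (r - 4)*(r - 5/2)*(r - sqrt(2))*(r + sqrt(2)/2)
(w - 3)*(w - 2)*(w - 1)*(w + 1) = w^4 - 5*w^3 + 5*w^2 + 5*w - 6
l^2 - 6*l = l*(l - 6)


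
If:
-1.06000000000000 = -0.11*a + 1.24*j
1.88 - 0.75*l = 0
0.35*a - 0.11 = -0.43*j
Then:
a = 1.23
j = -0.75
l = 2.51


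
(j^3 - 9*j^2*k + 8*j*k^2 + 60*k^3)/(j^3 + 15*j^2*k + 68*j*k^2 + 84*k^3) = (j^2 - 11*j*k + 30*k^2)/(j^2 + 13*j*k + 42*k^2)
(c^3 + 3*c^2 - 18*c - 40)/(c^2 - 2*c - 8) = c + 5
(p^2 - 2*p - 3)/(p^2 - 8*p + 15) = (p + 1)/(p - 5)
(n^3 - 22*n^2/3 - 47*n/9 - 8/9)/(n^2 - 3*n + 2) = (9*n^3 - 66*n^2 - 47*n - 8)/(9*(n^2 - 3*n + 2))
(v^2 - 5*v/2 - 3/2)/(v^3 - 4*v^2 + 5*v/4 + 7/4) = 2*(v - 3)/(2*v^2 - 9*v + 7)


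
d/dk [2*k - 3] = 2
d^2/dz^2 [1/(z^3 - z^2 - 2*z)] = 2*(z*(1 - 3*z)*(-z^2 + z + 2) - (-3*z^2 + 2*z + 2)^2)/(z^3*(-z^2 + z + 2)^3)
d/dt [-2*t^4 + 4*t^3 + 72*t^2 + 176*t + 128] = -8*t^3 + 12*t^2 + 144*t + 176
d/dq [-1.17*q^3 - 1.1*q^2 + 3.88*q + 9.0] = -3.51*q^2 - 2.2*q + 3.88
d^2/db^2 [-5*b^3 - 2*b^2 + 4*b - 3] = -30*b - 4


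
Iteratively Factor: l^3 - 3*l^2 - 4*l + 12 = (l - 3)*(l^2 - 4) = (l - 3)*(l - 2)*(l + 2)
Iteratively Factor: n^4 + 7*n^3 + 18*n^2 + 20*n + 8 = (n + 1)*(n^3 + 6*n^2 + 12*n + 8) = (n + 1)*(n + 2)*(n^2 + 4*n + 4) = (n + 1)*(n + 2)^2*(n + 2)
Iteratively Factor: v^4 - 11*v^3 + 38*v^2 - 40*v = (v - 5)*(v^3 - 6*v^2 + 8*v) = (v - 5)*(v - 4)*(v^2 - 2*v) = v*(v - 5)*(v - 4)*(v - 2)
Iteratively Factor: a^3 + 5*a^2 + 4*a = (a + 4)*(a^2 + a) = (a + 1)*(a + 4)*(a)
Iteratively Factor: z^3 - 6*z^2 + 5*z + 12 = (z - 4)*(z^2 - 2*z - 3) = (z - 4)*(z - 3)*(z + 1)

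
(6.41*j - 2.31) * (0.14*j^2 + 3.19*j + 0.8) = 0.8974*j^3 + 20.1245*j^2 - 2.2409*j - 1.848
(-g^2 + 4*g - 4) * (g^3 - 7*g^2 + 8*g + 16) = -g^5 + 11*g^4 - 40*g^3 + 44*g^2 + 32*g - 64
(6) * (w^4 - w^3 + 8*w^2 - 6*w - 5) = 6*w^4 - 6*w^3 + 48*w^2 - 36*w - 30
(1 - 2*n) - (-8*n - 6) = 6*n + 7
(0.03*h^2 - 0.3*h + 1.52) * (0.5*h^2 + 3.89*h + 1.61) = 0.015*h^4 - 0.0333*h^3 - 0.3587*h^2 + 5.4298*h + 2.4472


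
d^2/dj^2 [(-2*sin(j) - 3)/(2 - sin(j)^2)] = (-18*sin(j)^5 - 12*sin(j)^4 - 6*sin(j)^2 + 11*sin(j) + sin(5*j) + 12)/(sin(j)^2 - 2)^3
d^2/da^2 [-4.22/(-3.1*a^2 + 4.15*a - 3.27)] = (-81.1084*a^2 + 108.5806*a + 4.22*(6.2*a - 4.15)*(12.4*a - 8.3) - 85.55628)/(3.1*a^2 - 4.15*a + 3.27)^3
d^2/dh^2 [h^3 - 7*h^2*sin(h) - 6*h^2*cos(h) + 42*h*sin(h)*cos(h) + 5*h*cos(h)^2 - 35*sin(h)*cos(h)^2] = 7*h^2*sin(h) + 6*h^2*cos(h) + 24*h*sin(h) - 84*h*sin(2*h) - 28*h*cos(h) - 10*h*cos(2*h) + 6*h - 21*sin(h)/4 - 10*sin(2*h) + 315*sin(3*h)/4 - 12*cos(h) + 84*cos(2*h)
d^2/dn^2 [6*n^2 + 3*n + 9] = 12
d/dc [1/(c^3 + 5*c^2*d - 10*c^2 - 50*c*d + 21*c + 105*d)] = (-3*c^2 - 10*c*d + 20*c + 50*d - 21)/(c^3 + 5*c^2*d - 10*c^2 - 50*c*d + 21*c + 105*d)^2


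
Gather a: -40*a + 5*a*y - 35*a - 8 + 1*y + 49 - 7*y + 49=a*(5*y - 75) - 6*y + 90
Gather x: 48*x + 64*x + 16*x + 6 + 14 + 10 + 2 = 128*x + 32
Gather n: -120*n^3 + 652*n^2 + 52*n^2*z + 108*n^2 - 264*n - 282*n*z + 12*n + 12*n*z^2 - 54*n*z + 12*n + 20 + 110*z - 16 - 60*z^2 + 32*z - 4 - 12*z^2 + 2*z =-120*n^3 + n^2*(52*z + 760) + n*(12*z^2 - 336*z - 240) - 72*z^2 + 144*z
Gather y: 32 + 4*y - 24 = 4*y + 8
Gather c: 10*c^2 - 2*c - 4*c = 10*c^2 - 6*c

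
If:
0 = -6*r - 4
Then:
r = -2/3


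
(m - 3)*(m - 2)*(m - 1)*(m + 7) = m^4 + m^3 - 31*m^2 + 71*m - 42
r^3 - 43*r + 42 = (r - 6)*(r - 1)*(r + 7)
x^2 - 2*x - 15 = (x - 5)*(x + 3)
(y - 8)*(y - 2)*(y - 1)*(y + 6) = y^4 - 5*y^3 - 40*y^2 + 140*y - 96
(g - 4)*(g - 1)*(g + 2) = g^3 - 3*g^2 - 6*g + 8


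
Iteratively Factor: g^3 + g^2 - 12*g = (g + 4)*(g^2 - 3*g) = g*(g + 4)*(g - 3)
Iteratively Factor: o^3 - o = (o)*(o^2 - 1) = o*(o + 1)*(o - 1)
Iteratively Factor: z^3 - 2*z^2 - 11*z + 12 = (z + 3)*(z^2 - 5*z + 4) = (z - 4)*(z + 3)*(z - 1)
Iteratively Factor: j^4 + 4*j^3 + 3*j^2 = (j)*(j^3 + 4*j^2 + 3*j) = j*(j + 1)*(j^2 + 3*j) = j*(j + 1)*(j + 3)*(j)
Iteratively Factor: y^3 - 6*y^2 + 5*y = (y - 5)*(y^2 - y) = y*(y - 5)*(y - 1)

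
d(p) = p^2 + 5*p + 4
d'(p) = 2*p + 5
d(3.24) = 30.70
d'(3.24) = 11.48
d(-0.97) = 0.09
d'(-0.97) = 3.06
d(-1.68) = -1.58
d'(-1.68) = 1.64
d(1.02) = 10.14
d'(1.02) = 7.04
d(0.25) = 5.31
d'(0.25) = 5.50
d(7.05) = 88.95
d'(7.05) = 19.10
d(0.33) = 5.76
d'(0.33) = 5.66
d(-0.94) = 0.18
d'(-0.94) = 3.12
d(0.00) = 4.00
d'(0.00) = 5.00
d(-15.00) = 154.00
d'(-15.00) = -25.00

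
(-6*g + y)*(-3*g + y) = 18*g^2 - 9*g*y + y^2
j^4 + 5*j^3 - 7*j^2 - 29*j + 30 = (j - 2)*(j - 1)*(j + 3)*(j + 5)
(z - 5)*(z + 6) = z^2 + z - 30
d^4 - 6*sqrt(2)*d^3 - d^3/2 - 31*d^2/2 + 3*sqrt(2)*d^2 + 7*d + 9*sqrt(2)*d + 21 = (d - 3/2)*(d + 1)*(d - 7*sqrt(2))*(d + sqrt(2))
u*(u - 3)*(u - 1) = u^3 - 4*u^2 + 3*u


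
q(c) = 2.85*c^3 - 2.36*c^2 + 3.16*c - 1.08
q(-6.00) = -720.60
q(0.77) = 1.26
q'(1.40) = 13.31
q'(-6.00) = 339.28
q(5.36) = 386.93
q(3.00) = 64.11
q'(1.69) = 19.60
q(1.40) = 6.54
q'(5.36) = 223.50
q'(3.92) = 116.04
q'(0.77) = 4.59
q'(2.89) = 60.93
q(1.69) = 11.28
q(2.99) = 63.45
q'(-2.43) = 65.12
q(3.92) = 146.72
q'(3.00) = 65.95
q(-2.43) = -63.59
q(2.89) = 57.13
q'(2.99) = 65.49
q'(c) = 8.55*c^2 - 4.72*c + 3.16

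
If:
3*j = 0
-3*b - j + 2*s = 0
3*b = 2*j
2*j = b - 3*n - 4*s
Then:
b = 0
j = 0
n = 0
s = 0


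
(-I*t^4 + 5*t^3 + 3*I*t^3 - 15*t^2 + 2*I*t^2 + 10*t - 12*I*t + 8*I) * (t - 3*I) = -I*t^5 + 2*t^4 + 3*I*t^4 - 6*t^3 - 13*I*t^3 + 16*t^2 + 33*I*t^2 - 36*t - 22*I*t + 24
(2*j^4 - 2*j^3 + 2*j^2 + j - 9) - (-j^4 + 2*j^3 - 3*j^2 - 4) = 3*j^4 - 4*j^3 + 5*j^2 + j - 5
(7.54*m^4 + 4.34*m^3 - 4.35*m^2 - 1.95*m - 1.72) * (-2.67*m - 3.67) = -20.1318*m^5 - 39.2596*m^4 - 4.3133*m^3 + 21.171*m^2 + 11.7489*m + 6.3124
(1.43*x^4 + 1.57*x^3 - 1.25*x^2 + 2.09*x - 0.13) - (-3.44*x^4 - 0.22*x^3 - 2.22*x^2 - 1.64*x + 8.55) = 4.87*x^4 + 1.79*x^3 + 0.97*x^2 + 3.73*x - 8.68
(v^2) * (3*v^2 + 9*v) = 3*v^4 + 9*v^3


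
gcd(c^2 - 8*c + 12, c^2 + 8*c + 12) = 1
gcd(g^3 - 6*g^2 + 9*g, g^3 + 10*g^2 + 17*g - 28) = 1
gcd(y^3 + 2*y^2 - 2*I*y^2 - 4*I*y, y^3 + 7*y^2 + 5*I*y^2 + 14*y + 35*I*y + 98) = y - 2*I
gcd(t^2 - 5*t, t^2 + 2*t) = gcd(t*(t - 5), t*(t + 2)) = t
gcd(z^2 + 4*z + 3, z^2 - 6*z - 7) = z + 1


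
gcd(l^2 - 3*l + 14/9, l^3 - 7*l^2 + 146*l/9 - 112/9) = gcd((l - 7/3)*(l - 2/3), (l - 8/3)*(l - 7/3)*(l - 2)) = l - 7/3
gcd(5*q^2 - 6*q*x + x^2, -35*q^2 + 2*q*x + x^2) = -5*q + x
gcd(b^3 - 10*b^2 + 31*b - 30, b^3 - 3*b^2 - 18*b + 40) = b^2 - 7*b + 10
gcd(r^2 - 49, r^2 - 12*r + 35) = r - 7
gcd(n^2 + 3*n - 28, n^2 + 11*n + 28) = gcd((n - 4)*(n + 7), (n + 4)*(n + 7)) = n + 7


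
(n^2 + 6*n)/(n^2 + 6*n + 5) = n*(n + 6)/(n^2 + 6*n + 5)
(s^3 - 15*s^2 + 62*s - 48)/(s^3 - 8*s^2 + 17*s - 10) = (s^2 - 14*s + 48)/(s^2 - 7*s + 10)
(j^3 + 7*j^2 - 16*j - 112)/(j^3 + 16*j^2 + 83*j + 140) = (j - 4)/(j + 5)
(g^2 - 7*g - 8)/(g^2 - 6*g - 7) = (g - 8)/(g - 7)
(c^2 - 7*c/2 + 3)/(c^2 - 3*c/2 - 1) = (2*c - 3)/(2*c + 1)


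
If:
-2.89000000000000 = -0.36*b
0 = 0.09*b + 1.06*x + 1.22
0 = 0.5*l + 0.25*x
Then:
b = 8.03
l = 0.92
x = -1.83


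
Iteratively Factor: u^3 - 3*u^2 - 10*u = (u + 2)*(u^2 - 5*u) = (u - 5)*(u + 2)*(u)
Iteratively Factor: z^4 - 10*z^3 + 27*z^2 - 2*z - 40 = (z - 2)*(z^3 - 8*z^2 + 11*z + 20) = (z - 2)*(z + 1)*(z^2 - 9*z + 20) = (z - 5)*(z - 2)*(z + 1)*(z - 4)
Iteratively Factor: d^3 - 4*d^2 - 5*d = (d)*(d^2 - 4*d - 5) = d*(d - 5)*(d + 1)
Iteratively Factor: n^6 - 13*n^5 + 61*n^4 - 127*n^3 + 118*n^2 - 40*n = (n)*(n^5 - 13*n^4 + 61*n^3 - 127*n^2 + 118*n - 40) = n*(n - 5)*(n^4 - 8*n^3 + 21*n^2 - 22*n + 8) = n*(n - 5)*(n - 2)*(n^3 - 6*n^2 + 9*n - 4) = n*(n - 5)*(n - 2)*(n - 1)*(n^2 - 5*n + 4) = n*(n - 5)*(n - 2)*(n - 1)^2*(n - 4)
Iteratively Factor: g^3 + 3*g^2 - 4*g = (g + 4)*(g^2 - g) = (g - 1)*(g + 4)*(g)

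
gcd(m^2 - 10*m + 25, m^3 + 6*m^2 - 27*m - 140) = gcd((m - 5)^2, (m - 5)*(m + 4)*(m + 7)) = m - 5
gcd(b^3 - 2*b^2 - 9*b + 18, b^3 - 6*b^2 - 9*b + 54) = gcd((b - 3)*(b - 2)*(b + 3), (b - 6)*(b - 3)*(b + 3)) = b^2 - 9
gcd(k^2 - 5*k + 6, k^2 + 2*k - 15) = k - 3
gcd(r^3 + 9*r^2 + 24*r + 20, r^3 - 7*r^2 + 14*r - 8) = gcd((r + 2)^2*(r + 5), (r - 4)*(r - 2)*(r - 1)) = 1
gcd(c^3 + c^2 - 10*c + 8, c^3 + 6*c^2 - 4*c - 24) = c - 2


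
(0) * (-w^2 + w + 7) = 0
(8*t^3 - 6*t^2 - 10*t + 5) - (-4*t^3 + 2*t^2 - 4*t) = 12*t^3 - 8*t^2 - 6*t + 5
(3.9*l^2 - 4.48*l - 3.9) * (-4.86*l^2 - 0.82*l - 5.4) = -18.954*l^4 + 18.5748*l^3 + 1.5676*l^2 + 27.39*l + 21.06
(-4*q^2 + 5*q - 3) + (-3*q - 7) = -4*q^2 + 2*q - 10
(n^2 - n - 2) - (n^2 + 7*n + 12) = -8*n - 14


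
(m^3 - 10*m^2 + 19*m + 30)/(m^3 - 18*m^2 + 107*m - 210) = (m + 1)/(m - 7)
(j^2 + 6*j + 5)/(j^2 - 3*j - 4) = (j + 5)/(j - 4)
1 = 1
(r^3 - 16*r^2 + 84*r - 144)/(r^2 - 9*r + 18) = (r^2 - 10*r + 24)/(r - 3)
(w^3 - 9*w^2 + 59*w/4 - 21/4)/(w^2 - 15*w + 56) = (w^2 - 2*w + 3/4)/(w - 8)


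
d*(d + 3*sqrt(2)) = d^2 + 3*sqrt(2)*d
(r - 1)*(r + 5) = r^2 + 4*r - 5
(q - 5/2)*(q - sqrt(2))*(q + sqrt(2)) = q^3 - 5*q^2/2 - 2*q + 5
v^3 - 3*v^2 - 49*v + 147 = (v - 7)*(v - 3)*(v + 7)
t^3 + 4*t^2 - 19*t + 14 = (t - 2)*(t - 1)*(t + 7)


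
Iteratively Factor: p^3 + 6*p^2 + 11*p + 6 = (p + 3)*(p^2 + 3*p + 2) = (p + 1)*(p + 3)*(p + 2)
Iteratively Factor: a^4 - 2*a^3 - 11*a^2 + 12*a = (a - 1)*(a^3 - a^2 - 12*a) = (a - 4)*(a - 1)*(a^2 + 3*a) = a*(a - 4)*(a - 1)*(a + 3)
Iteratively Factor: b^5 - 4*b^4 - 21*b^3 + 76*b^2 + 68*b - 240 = (b - 5)*(b^4 + b^3 - 16*b^2 - 4*b + 48) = (b - 5)*(b - 3)*(b^3 + 4*b^2 - 4*b - 16) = (b - 5)*(b - 3)*(b + 4)*(b^2 - 4) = (b - 5)*(b - 3)*(b - 2)*(b + 4)*(b + 2)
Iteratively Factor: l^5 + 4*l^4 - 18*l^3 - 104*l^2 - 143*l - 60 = (l + 1)*(l^4 + 3*l^3 - 21*l^2 - 83*l - 60) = (l - 5)*(l + 1)*(l^3 + 8*l^2 + 19*l + 12) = (l - 5)*(l + 1)*(l + 4)*(l^2 + 4*l + 3) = (l - 5)*(l + 1)^2*(l + 4)*(l + 3)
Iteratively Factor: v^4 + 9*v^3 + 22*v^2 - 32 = (v + 4)*(v^3 + 5*v^2 + 2*v - 8) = (v + 4)^2*(v^2 + v - 2) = (v + 2)*(v + 4)^2*(v - 1)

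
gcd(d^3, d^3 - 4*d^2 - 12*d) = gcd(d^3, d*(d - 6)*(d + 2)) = d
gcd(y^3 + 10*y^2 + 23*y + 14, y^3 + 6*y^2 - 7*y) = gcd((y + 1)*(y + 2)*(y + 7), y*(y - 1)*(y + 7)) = y + 7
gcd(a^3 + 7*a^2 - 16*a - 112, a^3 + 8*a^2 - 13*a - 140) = a^2 + 3*a - 28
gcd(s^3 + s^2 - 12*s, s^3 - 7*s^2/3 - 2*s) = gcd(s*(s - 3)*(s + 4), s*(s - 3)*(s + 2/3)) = s^2 - 3*s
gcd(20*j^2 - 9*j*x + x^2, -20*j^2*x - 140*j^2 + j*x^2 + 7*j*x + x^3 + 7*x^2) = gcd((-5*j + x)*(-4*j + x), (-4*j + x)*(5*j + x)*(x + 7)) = -4*j + x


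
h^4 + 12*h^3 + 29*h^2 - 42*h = h*(h - 1)*(h + 6)*(h + 7)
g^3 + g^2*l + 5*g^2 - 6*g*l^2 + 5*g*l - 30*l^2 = (g + 5)*(g - 2*l)*(g + 3*l)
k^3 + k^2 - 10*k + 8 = (k - 2)*(k - 1)*(k + 4)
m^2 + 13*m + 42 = (m + 6)*(m + 7)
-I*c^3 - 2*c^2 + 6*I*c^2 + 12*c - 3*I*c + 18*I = (c - 6)*(c - 3*I)*(-I*c + 1)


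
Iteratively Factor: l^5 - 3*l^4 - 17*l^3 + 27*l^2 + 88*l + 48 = (l + 3)*(l^4 - 6*l^3 + l^2 + 24*l + 16) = (l - 4)*(l + 3)*(l^3 - 2*l^2 - 7*l - 4) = (l - 4)*(l + 1)*(l + 3)*(l^2 - 3*l - 4) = (l - 4)^2*(l + 1)*(l + 3)*(l + 1)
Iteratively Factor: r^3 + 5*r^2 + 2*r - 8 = (r + 4)*(r^2 + r - 2) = (r + 2)*(r + 4)*(r - 1)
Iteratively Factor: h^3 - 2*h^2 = (h)*(h^2 - 2*h) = h*(h - 2)*(h)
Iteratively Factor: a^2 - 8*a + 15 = (a - 3)*(a - 5)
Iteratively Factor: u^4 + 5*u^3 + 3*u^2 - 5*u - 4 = (u + 1)*(u^3 + 4*u^2 - u - 4) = (u + 1)^2*(u^2 + 3*u - 4) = (u - 1)*(u + 1)^2*(u + 4)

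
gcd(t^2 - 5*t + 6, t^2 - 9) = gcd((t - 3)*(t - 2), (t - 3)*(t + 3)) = t - 3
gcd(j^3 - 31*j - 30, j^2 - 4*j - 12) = j - 6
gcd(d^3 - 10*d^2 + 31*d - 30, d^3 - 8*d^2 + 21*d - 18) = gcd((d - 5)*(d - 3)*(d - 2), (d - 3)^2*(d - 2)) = d^2 - 5*d + 6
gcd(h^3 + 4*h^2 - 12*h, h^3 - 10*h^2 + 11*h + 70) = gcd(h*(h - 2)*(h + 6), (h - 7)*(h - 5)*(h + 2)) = 1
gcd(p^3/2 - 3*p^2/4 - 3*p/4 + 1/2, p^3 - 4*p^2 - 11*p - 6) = p + 1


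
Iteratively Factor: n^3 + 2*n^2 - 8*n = (n - 2)*(n^2 + 4*n) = n*(n - 2)*(n + 4)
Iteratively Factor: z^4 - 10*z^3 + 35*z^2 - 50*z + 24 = (z - 2)*(z^3 - 8*z^2 + 19*z - 12) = (z - 3)*(z - 2)*(z^2 - 5*z + 4) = (z - 3)*(z - 2)*(z - 1)*(z - 4)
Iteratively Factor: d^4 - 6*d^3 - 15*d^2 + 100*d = (d - 5)*(d^3 - d^2 - 20*d) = (d - 5)^2*(d^2 + 4*d) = (d - 5)^2*(d + 4)*(d)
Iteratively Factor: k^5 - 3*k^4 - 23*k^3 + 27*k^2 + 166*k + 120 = (k - 5)*(k^4 + 2*k^3 - 13*k^2 - 38*k - 24) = (k - 5)*(k + 1)*(k^3 + k^2 - 14*k - 24) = (k - 5)*(k + 1)*(k + 2)*(k^2 - k - 12) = (k - 5)*(k - 4)*(k + 1)*(k + 2)*(k + 3)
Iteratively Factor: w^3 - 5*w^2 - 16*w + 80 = (w - 4)*(w^2 - w - 20) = (w - 5)*(w - 4)*(w + 4)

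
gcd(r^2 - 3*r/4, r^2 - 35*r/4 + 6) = r - 3/4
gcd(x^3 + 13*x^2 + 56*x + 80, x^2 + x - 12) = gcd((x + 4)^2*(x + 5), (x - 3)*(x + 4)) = x + 4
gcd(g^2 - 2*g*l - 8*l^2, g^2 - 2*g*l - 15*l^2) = 1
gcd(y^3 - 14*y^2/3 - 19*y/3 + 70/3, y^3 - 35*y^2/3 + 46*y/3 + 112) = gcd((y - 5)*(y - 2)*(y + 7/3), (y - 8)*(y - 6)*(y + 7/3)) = y + 7/3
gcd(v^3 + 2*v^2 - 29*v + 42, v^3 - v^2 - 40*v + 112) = v + 7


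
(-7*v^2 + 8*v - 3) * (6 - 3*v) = 21*v^3 - 66*v^2 + 57*v - 18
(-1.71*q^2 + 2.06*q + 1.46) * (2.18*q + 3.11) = -3.7278*q^3 - 0.827299999999999*q^2 + 9.5894*q + 4.5406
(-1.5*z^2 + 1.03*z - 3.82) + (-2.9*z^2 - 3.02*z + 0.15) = -4.4*z^2 - 1.99*z - 3.67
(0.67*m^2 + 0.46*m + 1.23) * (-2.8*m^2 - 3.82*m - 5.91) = -1.876*m^4 - 3.8474*m^3 - 9.1609*m^2 - 7.4172*m - 7.2693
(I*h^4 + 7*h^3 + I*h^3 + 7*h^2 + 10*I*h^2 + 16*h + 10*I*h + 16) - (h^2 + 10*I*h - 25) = I*h^4 + 7*h^3 + I*h^3 + 6*h^2 + 10*I*h^2 + 16*h + 41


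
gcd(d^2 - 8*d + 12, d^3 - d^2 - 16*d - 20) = 1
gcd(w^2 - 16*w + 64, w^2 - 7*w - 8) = w - 8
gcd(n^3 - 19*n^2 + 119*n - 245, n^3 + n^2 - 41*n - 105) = n - 7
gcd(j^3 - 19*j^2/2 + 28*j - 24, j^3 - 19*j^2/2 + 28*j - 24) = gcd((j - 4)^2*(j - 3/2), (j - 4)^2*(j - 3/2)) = j^3 - 19*j^2/2 + 28*j - 24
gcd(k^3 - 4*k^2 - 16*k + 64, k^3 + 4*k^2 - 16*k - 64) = k^2 - 16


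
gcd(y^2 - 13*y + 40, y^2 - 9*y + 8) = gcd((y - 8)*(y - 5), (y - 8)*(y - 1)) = y - 8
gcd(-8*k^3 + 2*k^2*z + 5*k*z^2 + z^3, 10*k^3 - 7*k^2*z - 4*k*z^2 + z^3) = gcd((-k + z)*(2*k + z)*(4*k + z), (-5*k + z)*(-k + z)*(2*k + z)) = -2*k^2 + k*z + z^2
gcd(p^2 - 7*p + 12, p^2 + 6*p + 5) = 1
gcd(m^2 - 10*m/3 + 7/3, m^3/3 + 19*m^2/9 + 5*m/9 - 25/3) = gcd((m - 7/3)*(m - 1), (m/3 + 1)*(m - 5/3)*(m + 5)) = 1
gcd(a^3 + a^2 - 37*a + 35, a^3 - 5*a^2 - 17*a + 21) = a - 1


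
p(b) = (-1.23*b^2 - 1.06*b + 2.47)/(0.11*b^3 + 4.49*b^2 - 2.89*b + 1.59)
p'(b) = (-2.46*b - 1.06)/(0.11*b^3 + 4.49*b^2 - 2.89*b + 1.59) + (-1.23*b^2 - 1.06*b + 2.47)*(-0.33*b^2 - 8.98*b + 2.89)/(0.11*b^3 + 4.49*b^2 - 2.89*b + 1.59)^2 = (0.1353*b^4 + 0.2332*b^3 + 7.499*b^2 - 26.092*b + 5.4529)/(0.0121*b^6 + 0.9878*b^5 + 19.5243*b^4 - 25.6024*b^3 + 22.6303*b^2 - 9.1902*b + 2.5281)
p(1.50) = -0.24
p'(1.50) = -0.26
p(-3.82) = -0.16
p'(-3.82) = 0.04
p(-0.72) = 0.44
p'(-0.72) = 0.79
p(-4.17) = -0.17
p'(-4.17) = 0.04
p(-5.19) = -0.21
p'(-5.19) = 0.03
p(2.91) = -0.33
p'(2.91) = 0.01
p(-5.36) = -0.21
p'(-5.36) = 0.03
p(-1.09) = 0.22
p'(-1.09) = 0.43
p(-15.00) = -0.38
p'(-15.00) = 0.02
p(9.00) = -0.25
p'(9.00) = 0.01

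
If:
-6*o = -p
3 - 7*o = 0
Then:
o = 3/7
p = 18/7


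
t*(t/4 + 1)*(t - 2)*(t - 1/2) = t^4/4 + 3*t^3/8 - 9*t^2/4 + t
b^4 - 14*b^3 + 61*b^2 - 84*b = b*(b - 7)*(b - 4)*(b - 3)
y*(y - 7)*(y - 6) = y^3 - 13*y^2 + 42*y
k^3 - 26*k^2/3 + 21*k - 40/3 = (k - 5)*(k - 8/3)*(k - 1)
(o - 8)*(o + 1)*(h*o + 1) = h*o^3 - 7*h*o^2 - 8*h*o + o^2 - 7*o - 8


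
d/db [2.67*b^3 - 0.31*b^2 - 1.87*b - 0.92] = 8.01*b^2 - 0.62*b - 1.87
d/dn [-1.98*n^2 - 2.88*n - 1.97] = -3.96*n - 2.88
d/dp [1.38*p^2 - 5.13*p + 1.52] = 2.76*p - 5.13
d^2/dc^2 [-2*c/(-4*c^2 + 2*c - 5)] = 8*(2*c*(4*c - 1)^2 + (1 - 6*c)*(4*c^2 - 2*c + 5))/(4*c^2 - 2*c + 5)^3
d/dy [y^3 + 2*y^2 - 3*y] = 3*y^2 + 4*y - 3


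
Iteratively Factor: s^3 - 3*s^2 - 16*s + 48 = (s - 3)*(s^2 - 16) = (s - 3)*(s + 4)*(s - 4)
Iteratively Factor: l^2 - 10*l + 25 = (l - 5)*(l - 5)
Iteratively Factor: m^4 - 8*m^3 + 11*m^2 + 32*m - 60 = (m - 2)*(m^3 - 6*m^2 - m + 30) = (m - 5)*(m - 2)*(m^2 - m - 6) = (m - 5)*(m - 3)*(m - 2)*(m + 2)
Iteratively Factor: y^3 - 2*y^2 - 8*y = (y)*(y^2 - 2*y - 8) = y*(y - 4)*(y + 2)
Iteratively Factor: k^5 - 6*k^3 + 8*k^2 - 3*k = (k - 1)*(k^4 + k^3 - 5*k^2 + 3*k) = (k - 1)*(k + 3)*(k^3 - 2*k^2 + k) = (k - 1)^2*(k + 3)*(k^2 - k) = (k - 1)^3*(k + 3)*(k)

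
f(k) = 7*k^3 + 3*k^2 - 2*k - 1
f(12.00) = 12503.00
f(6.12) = 1703.67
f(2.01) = 63.94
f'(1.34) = 43.75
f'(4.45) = 440.55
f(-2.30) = -65.70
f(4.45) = 666.36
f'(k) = 21*k^2 + 6*k - 2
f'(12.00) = 3094.00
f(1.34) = 18.55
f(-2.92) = -143.86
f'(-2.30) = 95.29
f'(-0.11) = -2.41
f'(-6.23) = 775.69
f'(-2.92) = 159.53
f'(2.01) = 94.90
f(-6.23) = -1564.73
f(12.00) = 12503.00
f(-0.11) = -0.75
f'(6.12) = 821.26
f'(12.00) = 3094.00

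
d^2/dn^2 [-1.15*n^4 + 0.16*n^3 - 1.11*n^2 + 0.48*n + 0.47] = -13.8*n^2 + 0.96*n - 2.22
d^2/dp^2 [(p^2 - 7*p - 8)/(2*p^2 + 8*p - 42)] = (-11*p^3 + 39*p^2 - 537*p - 443)/(p^6 + 12*p^5 - 15*p^4 - 440*p^3 + 315*p^2 + 5292*p - 9261)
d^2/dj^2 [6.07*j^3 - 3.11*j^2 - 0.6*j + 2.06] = 36.42*j - 6.22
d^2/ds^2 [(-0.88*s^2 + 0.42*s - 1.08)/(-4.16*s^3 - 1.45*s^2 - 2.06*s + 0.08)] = (30.457856*s^6 - 43.610112*s^5 + 163.832448*s^4 + 108.5083*s^3 + 68.090376*s^2 + 21.219984*s + 9.289568)/(71.991296*s^9 + 75.27936*s^8 + 133.187808*s^7 + 73.450801*s^6 + 63.058218*s^5 + 13.841652*s^4 + 7.387928*s^3 - 0.990624*s^2 + 0.039552*s - 0.000512)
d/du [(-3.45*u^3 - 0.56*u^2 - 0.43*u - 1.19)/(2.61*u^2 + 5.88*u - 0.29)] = (-9.0045*u^4 - 40.572*u^3 + 0.831*u^2 + 6.5366*u + 7.1219)/(6.8121*u^4 + 30.6936*u^3 + 33.0606*u^2 - 3.4104*u + 0.0841)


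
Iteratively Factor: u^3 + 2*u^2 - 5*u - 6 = (u + 1)*(u^2 + u - 6) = (u + 1)*(u + 3)*(u - 2)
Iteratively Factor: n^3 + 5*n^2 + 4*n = (n)*(n^2 + 5*n + 4) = n*(n + 1)*(n + 4)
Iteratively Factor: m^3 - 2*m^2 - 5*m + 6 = (m - 1)*(m^2 - m - 6) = (m - 3)*(m - 1)*(m + 2)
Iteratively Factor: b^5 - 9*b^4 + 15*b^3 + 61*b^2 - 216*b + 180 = (b - 5)*(b^4 - 4*b^3 - 5*b^2 + 36*b - 36) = (b - 5)*(b - 2)*(b^3 - 2*b^2 - 9*b + 18) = (b - 5)*(b - 2)*(b + 3)*(b^2 - 5*b + 6) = (b - 5)*(b - 3)*(b - 2)*(b + 3)*(b - 2)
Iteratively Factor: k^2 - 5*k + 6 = (k - 3)*(k - 2)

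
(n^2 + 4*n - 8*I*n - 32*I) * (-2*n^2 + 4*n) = -2*n^4 - 4*n^3 + 16*I*n^3 + 16*n^2 + 32*I*n^2 - 128*I*n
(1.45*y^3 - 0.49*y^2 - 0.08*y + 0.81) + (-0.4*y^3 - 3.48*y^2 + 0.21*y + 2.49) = 1.05*y^3 - 3.97*y^2 + 0.13*y + 3.3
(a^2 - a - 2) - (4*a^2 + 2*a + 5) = -3*a^2 - 3*a - 7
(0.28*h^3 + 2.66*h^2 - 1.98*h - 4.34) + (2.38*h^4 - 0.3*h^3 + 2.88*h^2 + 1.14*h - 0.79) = 2.38*h^4 - 0.02*h^3 + 5.54*h^2 - 0.84*h - 5.13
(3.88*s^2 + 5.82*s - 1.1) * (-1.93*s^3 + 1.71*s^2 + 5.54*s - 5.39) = -7.4884*s^5 - 4.5978*s^4 + 33.5704*s^3 + 9.4486*s^2 - 37.4638*s + 5.929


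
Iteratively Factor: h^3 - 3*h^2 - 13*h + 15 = (h + 3)*(h^2 - 6*h + 5) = (h - 5)*(h + 3)*(h - 1)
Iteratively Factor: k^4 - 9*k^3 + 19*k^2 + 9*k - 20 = (k - 1)*(k^3 - 8*k^2 + 11*k + 20) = (k - 5)*(k - 1)*(k^2 - 3*k - 4) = (k - 5)*(k - 4)*(k - 1)*(k + 1)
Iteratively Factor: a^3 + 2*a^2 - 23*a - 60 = (a + 3)*(a^2 - a - 20) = (a - 5)*(a + 3)*(a + 4)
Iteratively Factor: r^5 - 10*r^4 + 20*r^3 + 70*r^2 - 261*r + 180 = (r - 4)*(r^4 - 6*r^3 - 4*r^2 + 54*r - 45) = (r - 5)*(r - 4)*(r^3 - r^2 - 9*r + 9) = (r - 5)*(r - 4)*(r - 1)*(r^2 - 9) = (r - 5)*(r - 4)*(r - 1)*(r + 3)*(r - 3)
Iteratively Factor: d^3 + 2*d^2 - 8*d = (d - 2)*(d^2 + 4*d) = (d - 2)*(d + 4)*(d)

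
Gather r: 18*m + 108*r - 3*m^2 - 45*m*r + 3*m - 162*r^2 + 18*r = -3*m^2 + 21*m - 162*r^2 + r*(126 - 45*m)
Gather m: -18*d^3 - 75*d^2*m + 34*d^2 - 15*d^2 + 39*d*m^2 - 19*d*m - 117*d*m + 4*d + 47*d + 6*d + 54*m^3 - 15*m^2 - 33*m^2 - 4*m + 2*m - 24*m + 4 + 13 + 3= -18*d^3 + 19*d^2 + 57*d + 54*m^3 + m^2*(39*d - 48) + m*(-75*d^2 - 136*d - 26) + 20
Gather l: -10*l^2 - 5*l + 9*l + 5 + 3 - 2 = -10*l^2 + 4*l + 6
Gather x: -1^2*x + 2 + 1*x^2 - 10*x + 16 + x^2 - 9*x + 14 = 2*x^2 - 20*x + 32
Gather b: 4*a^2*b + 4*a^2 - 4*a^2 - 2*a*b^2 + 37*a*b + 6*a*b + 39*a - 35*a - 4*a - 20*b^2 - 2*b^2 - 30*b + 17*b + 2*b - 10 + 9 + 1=b^2*(-2*a - 22) + b*(4*a^2 + 43*a - 11)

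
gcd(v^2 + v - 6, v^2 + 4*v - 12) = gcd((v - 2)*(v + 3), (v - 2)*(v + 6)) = v - 2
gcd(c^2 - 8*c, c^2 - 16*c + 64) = c - 8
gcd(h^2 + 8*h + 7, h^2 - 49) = h + 7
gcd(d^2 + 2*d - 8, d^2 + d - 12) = d + 4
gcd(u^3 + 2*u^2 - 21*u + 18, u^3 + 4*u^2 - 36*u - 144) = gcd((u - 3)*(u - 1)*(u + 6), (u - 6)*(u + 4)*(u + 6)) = u + 6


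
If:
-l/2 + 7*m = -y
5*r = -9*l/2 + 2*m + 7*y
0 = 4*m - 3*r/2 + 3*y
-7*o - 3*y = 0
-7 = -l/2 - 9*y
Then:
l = -203/989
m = -126/989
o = -669/1978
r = 1225/989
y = 1561/1978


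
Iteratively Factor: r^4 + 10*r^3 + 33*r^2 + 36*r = (r + 3)*(r^3 + 7*r^2 + 12*r) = r*(r + 3)*(r^2 + 7*r + 12) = r*(r + 3)^2*(r + 4)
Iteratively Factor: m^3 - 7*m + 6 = (m + 3)*(m^2 - 3*m + 2) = (m - 2)*(m + 3)*(m - 1)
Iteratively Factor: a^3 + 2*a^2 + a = (a + 1)*(a^2 + a) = (a + 1)^2*(a)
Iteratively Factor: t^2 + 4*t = (t)*(t + 4)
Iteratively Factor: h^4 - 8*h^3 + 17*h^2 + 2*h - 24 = (h + 1)*(h^3 - 9*h^2 + 26*h - 24) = (h - 2)*(h + 1)*(h^2 - 7*h + 12) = (h - 3)*(h - 2)*(h + 1)*(h - 4)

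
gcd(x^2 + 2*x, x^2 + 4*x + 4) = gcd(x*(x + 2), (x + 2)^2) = x + 2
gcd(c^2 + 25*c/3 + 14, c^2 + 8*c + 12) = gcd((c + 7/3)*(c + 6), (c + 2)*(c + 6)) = c + 6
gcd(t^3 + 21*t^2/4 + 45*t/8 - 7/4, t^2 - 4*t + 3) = 1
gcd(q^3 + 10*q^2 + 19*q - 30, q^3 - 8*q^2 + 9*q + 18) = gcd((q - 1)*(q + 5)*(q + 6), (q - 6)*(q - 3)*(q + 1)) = 1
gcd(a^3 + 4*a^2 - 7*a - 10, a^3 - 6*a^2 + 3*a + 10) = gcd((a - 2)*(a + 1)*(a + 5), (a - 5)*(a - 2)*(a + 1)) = a^2 - a - 2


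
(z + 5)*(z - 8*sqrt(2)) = z^2 - 8*sqrt(2)*z + 5*z - 40*sqrt(2)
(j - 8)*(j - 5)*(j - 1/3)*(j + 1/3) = j^4 - 13*j^3 + 359*j^2/9 + 13*j/9 - 40/9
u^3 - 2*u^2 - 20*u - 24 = (u - 6)*(u + 2)^2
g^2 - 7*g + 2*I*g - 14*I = (g - 7)*(g + 2*I)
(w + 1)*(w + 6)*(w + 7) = w^3 + 14*w^2 + 55*w + 42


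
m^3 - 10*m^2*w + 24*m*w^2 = m*(m - 6*w)*(m - 4*w)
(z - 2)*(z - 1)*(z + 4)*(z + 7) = z^4 + 8*z^3 - 3*z^2 - 62*z + 56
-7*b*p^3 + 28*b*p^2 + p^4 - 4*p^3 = p^2*(-7*b + p)*(p - 4)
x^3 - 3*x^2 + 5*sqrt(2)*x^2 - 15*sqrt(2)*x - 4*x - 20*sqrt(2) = (x - 4)*(x + 1)*(x + 5*sqrt(2))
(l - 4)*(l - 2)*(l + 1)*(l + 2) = l^4 - 3*l^3 - 8*l^2 + 12*l + 16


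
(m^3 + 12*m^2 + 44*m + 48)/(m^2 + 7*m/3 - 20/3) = 3*(m^2 + 8*m + 12)/(3*m - 5)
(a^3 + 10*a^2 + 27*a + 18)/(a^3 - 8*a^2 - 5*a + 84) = (a^2 + 7*a + 6)/(a^2 - 11*a + 28)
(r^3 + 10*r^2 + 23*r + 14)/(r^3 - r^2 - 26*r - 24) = (r^2 + 9*r + 14)/(r^2 - 2*r - 24)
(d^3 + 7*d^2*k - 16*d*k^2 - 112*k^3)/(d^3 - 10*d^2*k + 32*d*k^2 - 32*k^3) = (d^2 + 11*d*k + 28*k^2)/(d^2 - 6*d*k + 8*k^2)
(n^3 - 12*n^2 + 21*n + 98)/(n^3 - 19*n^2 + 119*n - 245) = (n + 2)/(n - 5)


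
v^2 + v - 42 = (v - 6)*(v + 7)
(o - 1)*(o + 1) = o^2 - 1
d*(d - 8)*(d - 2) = d^3 - 10*d^2 + 16*d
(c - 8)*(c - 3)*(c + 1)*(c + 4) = c^4 - 6*c^3 - 27*c^2 + 76*c + 96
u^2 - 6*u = u*(u - 6)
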